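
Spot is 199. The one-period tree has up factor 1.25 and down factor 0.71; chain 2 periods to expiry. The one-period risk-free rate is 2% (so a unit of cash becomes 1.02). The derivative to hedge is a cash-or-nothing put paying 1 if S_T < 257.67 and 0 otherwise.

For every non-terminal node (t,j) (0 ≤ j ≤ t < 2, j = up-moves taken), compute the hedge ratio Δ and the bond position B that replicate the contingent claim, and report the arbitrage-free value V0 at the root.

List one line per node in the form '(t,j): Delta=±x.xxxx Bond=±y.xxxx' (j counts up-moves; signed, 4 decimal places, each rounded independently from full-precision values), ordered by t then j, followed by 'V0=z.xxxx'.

No-arbitrage ⇒ martingale measure with p* = (R−d)/(u−d) = 0.5741.
Payoff layer (t=2): V(2,0)=1.0000, V(2,1)=1.0000, V(2,2)=0.0000
  t=1,j=0: stock 141.2900 → up 176.6125 (V=1.0000), down 100.3159 (V=1.0000). Price 0.9804; hedge Δ=0.0000, bond B=0.9804.
  t=1,j=1: stock 248.7500 → up 310.9375 (V=0.0000), down 176.6125 (V=1.0000). Price 0.4176; hedge Δ=-0.0074, bond B=2.2694.
  t=0,j=0: stock 199.0000 → up 248.7500 (V=0.4176), down 141.2900 (V=0.9804). Price 0.6444; hedge Δ=-0.0052, bond B=1.6867.
Check: Δ(0,0)·S0 + B(0,0) = 0.6444 = V0.

(0,0): Delta=-0.0052 Bond=1.6867
(1,0): Delta=0.0000 Bond=0.9804
(1,1): Delta=-0.0074 Bond=2.2694
V0=0.6444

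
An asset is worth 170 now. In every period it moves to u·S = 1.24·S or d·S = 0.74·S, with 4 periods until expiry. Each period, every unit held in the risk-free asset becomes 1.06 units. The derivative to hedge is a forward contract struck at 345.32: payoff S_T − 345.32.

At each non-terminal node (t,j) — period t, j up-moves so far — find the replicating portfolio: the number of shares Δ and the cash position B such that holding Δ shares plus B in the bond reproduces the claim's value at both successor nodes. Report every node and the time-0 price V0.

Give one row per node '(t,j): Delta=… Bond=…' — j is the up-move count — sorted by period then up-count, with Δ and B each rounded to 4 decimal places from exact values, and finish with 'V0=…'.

(0,0): Delta=1.0000 Bond=-273.5258
(1,0): Delta=1.0000 Bond=-289.9373
(1,1): Delta=1.0000 Bond=-289.9373
(2,0): Delta=1.0000 Bond=-307.3336
(2,1): Delta=1.0000 Bond=-307.3336
(2,2): Delta=1.0000 Bond=-307.3336
(3,0): Delta=1.0000 Bond=-325.7736
(3,1): Delta=1.0000 Bond=-325.7736
(3,2): Delta=1.0000 Bond=-325.7736
(3,3): Delta=1.0000 Bond=-325.7736
V0=-103.5258

No-arbitrage ⇒ martingale measure with p* = (R−d)/(u−d) = 0.6400.
Terminal payoffs: V(4,0)=-294.3428, V(4,1)=-259.8988, V(4,2)=-202.1817, V(4,3)=-105.4667, V(4,4)=56.5963
Node (3,0) S=68.8881: V=(p*·-259.8988+(1−p*)·-294.3428)/1.06=-256.8855; Δ=(-259.8988−-294.3428)/(85.4212−50.9772)=1.0000; B=V−Δ·S=-325.7736
Node (3,1) S=115.4341: V=(p*·-202.1817+(1−p*)·-259.8988)/1.06=-210.3395; Δ=(-202.1817−-259.8988)/(143.1383−85.4212)=1.0000; B=V−Δ·S=-325.7736
Node (3,2) S=193.4301: V=(p*·-105.4667+(1−p*)·-202.1817)/1.06=-132.3435; Δ=(-105.4667−-202.1817)/(239.8533−143.1383)=1.0000; B=V−Δ·S=-325.7736
Node (3,3) S=324.1261: V=(p*·56.5963+(1−p*)·-105.4667)/1.06=-1.6475; Δ=(56.5963−-105.4667)/(401.9163−239.8533)=1.0000; B=V−Δ·S=-325.7736
Node (2,0) S=93.0920: V=(p*·-210.3395+(1−p*)·-256.8855)/1.06=-214.2416; Δ=(-210.3395−-256.8855)/(115.4341−68.8881)=1.0000; B=V−Δ·S=-307.3336
Node (2,1) S=155.9920: V=(p*·-132.3435+(1−p*)·-210.3395)/1.06=-151.3416; Δ=(-132.3435−-210.3395)/(193.4301−115.4341)=1.0000; B=V−Δ·S=-307.3336
Node (2,2) S=261.3920: V=(p*·-1.6475+(1−p*)·-132.3435)/1.06=-45.9416; Δ=(-1.6475−-132.3435)/(324.1261−193.4301)=1.0000; B=V−Δ·S=-307.3336
Node (1,0) S=125.8000: V=(p*·-151.3416+(1−p*)·-214.2416)/1.06=-164.1373; Δ=(-151.3416−-214.2416)/(155.9920−93.0920)=1.0000; B=V−Δ·S=-289.9373
Node (1,1) S=210.8000: V=(p*·-45.9416+(1−p*)·-151.3416)/1.06=-79.1373; Δ=(-45.9416−-151.3416)/(261.3920−155.9920)=1.0000; B=V−Δ·S=-289.9373
Node (0,0) S=170.0000: V=(p*·-79.1373+(1−p*)·-164.1373)/1.06=-103.5258; Δ=(-79.1373−-164.1373)/(210.8000−125.8000)=1.0000; B=V−Δ·S=-273.5258
The time-0 hedge costs -103.5258, which is the no-arbitrage price.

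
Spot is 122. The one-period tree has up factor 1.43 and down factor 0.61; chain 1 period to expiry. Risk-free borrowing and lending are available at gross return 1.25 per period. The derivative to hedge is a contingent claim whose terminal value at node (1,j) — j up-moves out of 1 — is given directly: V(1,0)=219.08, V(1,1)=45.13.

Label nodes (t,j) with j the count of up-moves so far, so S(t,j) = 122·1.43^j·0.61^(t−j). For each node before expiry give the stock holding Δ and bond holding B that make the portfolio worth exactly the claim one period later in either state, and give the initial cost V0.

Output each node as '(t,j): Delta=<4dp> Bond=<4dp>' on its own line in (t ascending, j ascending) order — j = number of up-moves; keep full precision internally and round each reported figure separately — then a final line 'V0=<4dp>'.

Risk-neutral probability p* = (R−d)/(u−d) = (1.25−0.61)/(1.43−0.61) = 0.7805.
At expiry t=1: V(1,0)=219.0800, V(1,1)=45.1300
  t=0,j=0: stock 122.0000 → up 174.4600 (V=45.1300), down 74.4200 (V=219.0800). Price 66.6513; hedge Δ=-1.7388, bond B=278.7855.
Root portfolio cost Δ·122+B reproduces V0=66.6513.

(0,0): Delta=-1.7388 Bond=278.7855
V0=66.6513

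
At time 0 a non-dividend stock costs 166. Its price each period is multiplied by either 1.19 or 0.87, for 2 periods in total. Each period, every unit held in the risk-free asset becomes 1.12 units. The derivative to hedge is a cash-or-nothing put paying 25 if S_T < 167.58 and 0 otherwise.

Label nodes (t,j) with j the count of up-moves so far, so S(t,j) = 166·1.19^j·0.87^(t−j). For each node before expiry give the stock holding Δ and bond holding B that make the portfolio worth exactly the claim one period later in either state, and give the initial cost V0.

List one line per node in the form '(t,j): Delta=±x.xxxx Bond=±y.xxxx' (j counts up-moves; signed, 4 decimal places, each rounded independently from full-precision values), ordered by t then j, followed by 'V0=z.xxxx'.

(0,0): Delta=-0.0919 Bond=16.2125
(1,0): Delta=-0.5410 Bond=83.0078
(1,1): Delta=0.0000 Bond=0.0000
V0=0.9537

Risk-neutral probability p* = (R−d)/(u−d) = (1.12−0.87)/(1.19−0.87) = 0.7813.
At expiry t=2: V(2,0)=25.0000, V(2,1)=0.0000, V(2,2)=0.0000
Node (1,0) S=144.4200: V=(p*·0.0000+(1−p*)·25.0000)/1.12=4.8828; Δ=(0.0000−25.0000)/(171.8598−125.6454)=-0.5410; B=V−Δ·S=83.0078
Node (1,1) S=197.5400: V=(p*·0.0000+(1−p*)·0.0000)/1.12=0.0000; Δ=(0.0000−0.0000)/(235.0726−171.8598)=0.0000; B=V−Δ·S=0.0000
Node (0,0) S=166.0000: V=(p*·0.0000+(1−p*)·4.8828)/1.12=0.9537; Δ=(0.0000−4.8828)/(197.5400−144.4200)=-0.0919; B=V−Δ·S=16.2125
The time-0 hedge costs 0.9537, which is the no-arbitrage price.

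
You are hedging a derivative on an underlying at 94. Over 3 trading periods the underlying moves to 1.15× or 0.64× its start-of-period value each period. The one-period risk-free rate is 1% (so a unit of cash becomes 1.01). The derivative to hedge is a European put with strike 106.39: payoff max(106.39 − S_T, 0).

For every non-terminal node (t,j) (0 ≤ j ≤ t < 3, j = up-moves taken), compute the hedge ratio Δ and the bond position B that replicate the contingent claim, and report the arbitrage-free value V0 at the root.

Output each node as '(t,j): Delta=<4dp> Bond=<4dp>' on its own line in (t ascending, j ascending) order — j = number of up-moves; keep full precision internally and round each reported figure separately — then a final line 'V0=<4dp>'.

(0,0): Delta=-0.6064 Bond=79.8155
(1,0): Delta=-1.0000 Bond=104.2937
(1,1): Delta=-0.5235 Bond=71.6537
(2,0): Delta=-1.0000 Bond=105.3366
(2,1): Delta=-1.0000 Bond=105.3366
(2,2): Delta=-0.4232 Bond=59.8964
V0=22.8155

Risk-neutral probability p* = (R−d)/(u−d) = (1.01−0.64)/(1.15−0.64) = 0.7255.
At expiry t=3: V(3,0)=81.7485, V(3,1)=62.1122, V(3,2)=26.8284, V(3,3)=0.0000
  t=2,j=0: stock 38.5024 → up 44.2778 (V=62.1122), down 24.6415 (V=81.7485). Price 66.8342; hedge Δ=-1.0000, bond B=105.3366.
  t=2,j=1: stock 69.1840 → up 79.5616 (V=26.8284), down 44.2778 (V=62.1122). Price 36.1526; hedge Δ=-1.0000, bond B=105.3366.
  t=2,j=2: stock 124.3150 → up 142.9622 (V=0.0000), down 79.5616 (V=26.8284). Price 7.2917; hedge Δ=-0.4232, bond B=59.8964.
  t=1,j=0: stock 60.1600 → up 69.1840 (V=36.1526), down 38.5024 (V=66.8342). Price 44.1337; hedge Δ=-1.0000, bond B=104.2937.
  t=1,j=1: stock 108.1000 → up 124.3150 (V=7.2917), down 69.1840 (V=36.1526). Price 15.0637; hedge Δ=-0.5235, bond B=71.6537.
  t=0,j=0: stock 94.0000 → up 108.1000 (V=15.0637), down 60.1600 (V=44.1337). Price 22.8155; hedge Δ=-0.6064, bond B=79.8155.
Self-financing check: at every node Δ·S+B equals the discounted successor values.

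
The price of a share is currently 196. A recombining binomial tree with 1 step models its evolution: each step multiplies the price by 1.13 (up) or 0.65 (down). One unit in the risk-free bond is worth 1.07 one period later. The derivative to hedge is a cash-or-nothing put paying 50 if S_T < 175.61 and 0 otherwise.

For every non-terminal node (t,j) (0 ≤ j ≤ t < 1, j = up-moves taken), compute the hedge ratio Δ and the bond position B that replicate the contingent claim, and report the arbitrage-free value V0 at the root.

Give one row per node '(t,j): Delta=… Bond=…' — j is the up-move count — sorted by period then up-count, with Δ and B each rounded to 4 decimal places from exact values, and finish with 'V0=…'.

Risk-neutral probability p* = (R−d)/(u−d) = (1.07−0.65)/(1.13−0.65) = 0.8750.
At expiry t=1: V(1,0)=50.0000, V(1,1)=0.0000
  t=0,j=0: stock 196.0000 → up 221.4800 (V=0.0000), down 127.4000 (V=50.0000). Price 5.8411; hedge Δ=-0.5315, bond B=110.0078.
Root portfolio cost Δ·196+B reproduces V0=5.8411.

(0,0): Delta=-0.5315 Bond=110.0078
V0=5.8411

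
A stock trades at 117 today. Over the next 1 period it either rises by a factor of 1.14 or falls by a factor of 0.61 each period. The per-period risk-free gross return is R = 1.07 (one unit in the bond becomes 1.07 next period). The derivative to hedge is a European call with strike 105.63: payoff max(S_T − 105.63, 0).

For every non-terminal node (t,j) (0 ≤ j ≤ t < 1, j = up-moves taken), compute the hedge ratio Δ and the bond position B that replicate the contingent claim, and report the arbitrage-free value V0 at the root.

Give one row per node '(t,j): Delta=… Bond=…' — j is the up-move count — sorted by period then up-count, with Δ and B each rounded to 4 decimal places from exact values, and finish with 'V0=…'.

(0,0): Delta=0.4475 Bond=-29.8492
V0=22.5093

No-arbitrage ⇒ martingale measure with p* = (R−d)/(u−d) = 0.8679.
Payoff layer (t=1): V(1,0)=0.0000, V(1,1)=27.7500
Node (0,0) S=117.0000: V=(p*·27.7500+(1−p*)·0.0000)/1.07=22.5093; Δ=(27.7500−0.0000)/(133.3800−71.3700)=0.4475; B=V−Δ·S=-29.8492
Check: Δ(0,0)·S0 + B(0,0) = 22.5093 = V0.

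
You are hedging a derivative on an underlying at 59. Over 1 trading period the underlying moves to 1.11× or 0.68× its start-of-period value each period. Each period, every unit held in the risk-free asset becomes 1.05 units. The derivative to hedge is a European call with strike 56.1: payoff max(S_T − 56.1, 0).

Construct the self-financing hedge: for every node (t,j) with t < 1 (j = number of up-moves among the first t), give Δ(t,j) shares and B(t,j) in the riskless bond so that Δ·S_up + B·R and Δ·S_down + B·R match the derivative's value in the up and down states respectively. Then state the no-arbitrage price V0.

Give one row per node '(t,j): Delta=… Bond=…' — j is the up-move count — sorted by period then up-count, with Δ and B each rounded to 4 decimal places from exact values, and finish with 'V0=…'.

Since d<R<u, set p* = (R−d)/(u−d) = 0.8605; price each node as the discounted p*-expectation of its children.
Payoff layer (t=1): V(1,0)=0.0000, V(1,1)=9.3900
  t=0,j=0: stock 59.0000 → up 65.4900 (V=9.3900), down 40.1200 (V=0.0000). Price 7.6950; hedge Δ=0.3701, bond B=-14.1422.
Root portfolio cost Δ·59+B reproduces V0=7.6950.

(0,0): Delta=0.3701 Bond=-14.1422
V0=7.6950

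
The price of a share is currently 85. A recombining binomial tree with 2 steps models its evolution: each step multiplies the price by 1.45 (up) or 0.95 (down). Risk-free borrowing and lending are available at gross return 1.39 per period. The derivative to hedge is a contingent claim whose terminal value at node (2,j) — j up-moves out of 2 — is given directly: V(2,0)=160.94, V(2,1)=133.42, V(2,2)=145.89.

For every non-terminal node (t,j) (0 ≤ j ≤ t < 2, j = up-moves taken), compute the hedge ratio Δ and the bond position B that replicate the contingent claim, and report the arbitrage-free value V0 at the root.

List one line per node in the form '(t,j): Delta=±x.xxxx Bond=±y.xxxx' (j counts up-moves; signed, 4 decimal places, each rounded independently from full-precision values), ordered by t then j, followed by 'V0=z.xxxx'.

(0,0): Delta=0.1299 Bond=63.2199
(1,0): Delta=-0.6816 Bond=153.4014
(1,1): Delta=0.2024 Bond=78.9403
V0=74.2576

No-arbitrage ⇒ martingale measure with p* = (R−d)/(u−d) = 0.8800.
Terminal payoffs: V(2,0)=160.9400, V(2,1)=133.4200, V(2,2)=145.8900
  t=1,j=0: stock 80.7500 → up 117.0875 (V=133.4200), down 76.7125 (V=160.9400). Price 98.3614; hedge Δ=-0.6816, bond B=153.4014.
  t=1,j=1: stock 123.2500 → up 178.7125 (V=145.8900), down 117.0875 (V=133.4200). Price 103.8803; hedge Δ=0.2024, bond B=78.9403.
  t=0,j=0: stock 85.0000 → up 123.2500 (V=103.8803), down 80.7500 (V=98.3614). Price 74.2576; hedge Δ=0.1299, bond B=63.2199.
The time-0 hedge costs 74.2576, which is the no-arbitrage price.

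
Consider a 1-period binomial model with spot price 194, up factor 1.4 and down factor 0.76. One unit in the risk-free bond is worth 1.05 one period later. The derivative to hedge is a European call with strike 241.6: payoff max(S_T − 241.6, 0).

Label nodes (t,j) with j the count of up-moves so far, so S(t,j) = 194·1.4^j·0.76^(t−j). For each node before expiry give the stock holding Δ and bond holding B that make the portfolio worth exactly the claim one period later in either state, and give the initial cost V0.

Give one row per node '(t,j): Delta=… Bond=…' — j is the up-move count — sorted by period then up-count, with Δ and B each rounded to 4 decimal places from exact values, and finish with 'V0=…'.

(0,0): Delta=0.2416 Bond=-33.9286
V0=12.9464

Under the risk-neutral measure, an up-move has probability p* = (R−d)/(u−d) = 0.4531 and values discount at R = 1.05.
At expiry t=1: V(1,0)=0.0000, V(1,1)=30.0000
(0,0): S=194.0000. Δ = (V_up−V_dn)/(S_up−S_dn) = (30.0000−0.0000)/(271.6000−147.4400) = 0.2416. V = [p*·30.0000 + (1−p*)·0.0000]/1.05 = 12.9464. B = V − Δ·S = -33.9286.
Self-financing check: at every node Δ·S+B equals the discounted successor values.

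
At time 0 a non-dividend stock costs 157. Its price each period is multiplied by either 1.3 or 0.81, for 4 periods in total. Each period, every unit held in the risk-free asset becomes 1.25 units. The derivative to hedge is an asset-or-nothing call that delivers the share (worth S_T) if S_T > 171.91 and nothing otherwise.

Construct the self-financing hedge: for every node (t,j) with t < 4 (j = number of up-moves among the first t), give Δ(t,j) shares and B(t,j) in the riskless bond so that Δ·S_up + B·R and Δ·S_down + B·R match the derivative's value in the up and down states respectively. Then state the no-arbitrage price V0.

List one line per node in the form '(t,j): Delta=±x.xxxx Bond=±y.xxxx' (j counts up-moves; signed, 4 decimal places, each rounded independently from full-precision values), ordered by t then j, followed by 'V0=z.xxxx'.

No-arbitrage ⇒ martingale measure with p* = (R−d)/(u−d) = 0.8980.
Terminal payoffs: V(4,0)=0.0000, V(4,1)=0.0000, V(4,2)=174.0830, V(4,3)=279.3925, V(4,4)=448.4077
Node (3,0) S=83.4362: V=(p*·0.0000+(1−p*)·0.0000)/1.25=0.0000; Δ=(0.0000−0.0000)/(108.4671−67.5834)=0.0000; B=V−Δ·S=0.0000
Node (3,1) S=133.9100: V=(p*·174.0830+(1−p*)·0.0000)/1.25=125.0556; Δ=(174.0830−0.0000)/(174.0830−108.4671)=2.6531; B=V−Δ·S=-230.2159
Node (3,2) S=214.9173: V=(p*·279.3925+(1−p*)·174.0830)/1.25=214.9173; Δ=(279.3925−174.0830)/(279.3925−174.0830)=1.0000; B=V−Δ·S=0.0000
Node (3,3) S=344.9290: V=(p*·448.4077+(1−p*)·279.3925)/1.25=344.9290; Δ=(448.4077−279.3925)/(448.4077−279.3925)=1.0000; B=V−Δ·S=0.0000
Node (2,0) S=103.0077: V=(p*·125.0556+(1−p*)·0.0000)/1.25=89.8358; Δ=(125.0556−0.0000)/(133.9100−83.4362)=2.4776; B=V−Δ·S=-165.3796
Node (2,1) S=165.3210: V=(p*·214.9173+(1−p*)·125.0556)/1.25=164.5982; Δ=(214.9173−125.0556)/(214.9173−133.9100)=1.1093; B=V−Δ·S=-18.7931
Node (2,2) S=265.3300: V=(p*·344.9290+(1−p*)·214.9173)/1.25=265.3300; Δ=(344.9290−214.9173)/(344.9290−214.9173)=1.0000; B=V−Δ·S=0.0000
Node (1,0) S=127.1700: V=(p*·164.5982+(1−p*)·89.8358)/1.25=125.5755; Δ=(164.5982−89.8358)/(165.3210−103.0077)=1.1998; B=V−Δ·S=-27.0007
Node (1,1) S=204.1000: V=(p*·265.3300+(1−p*)·164.5982)/1.25=204.0410; Δ=(265.3300−164.5982)/(265.3300−165.3210)=1.0072; B=V−Δ·S=-1.5341
Node (0,0) S=157.0000: V=(p*·204.0410+(1−p*)·125.5755)/1.25=156.8274; Δ=(204.0410−125.5755)/(204.1000−127.1700)=1.0200; B=V−Δ·S=-3.3062
Check: Δ(0,0)·S0 + B(0,0) = 156.8274 = V0.

(0,0): Delta=1.0200 Bond=-3.3062
(1,0): Delta=1.1998 Bond=-27.0007
(1,1): Delta=1.0072 Bond=-1.5341
(2,0): Delta=2.4776 Bond=-165.3796
(2,1): Delta=1.1093 Bond=-18.7931
(2,2): Delta=1.0000 Bond=0.0000
(3,0): Delta=0.0000 Bond=0.0000
(3,1): Delta=2.6531 Bond=-230.2159
(3,2): Delta=1.0000 Bond=0.0000
(3,3): Delta=1.0000 Bond=0.0000
V0=156.8274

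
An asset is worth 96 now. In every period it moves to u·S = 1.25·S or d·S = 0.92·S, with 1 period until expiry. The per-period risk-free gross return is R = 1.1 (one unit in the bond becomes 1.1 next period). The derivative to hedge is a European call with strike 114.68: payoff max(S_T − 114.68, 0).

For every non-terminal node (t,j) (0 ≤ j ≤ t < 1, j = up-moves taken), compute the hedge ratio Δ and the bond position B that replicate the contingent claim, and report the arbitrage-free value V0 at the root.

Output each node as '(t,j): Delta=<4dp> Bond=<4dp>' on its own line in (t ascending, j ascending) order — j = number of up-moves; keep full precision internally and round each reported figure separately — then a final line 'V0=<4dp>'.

(0,0): Delta=0.1679 Bond=-13.4832
V0=2.6380

Since d<R<u, set p* = (R−d)/(u−d) = 0.5455; price each node as the discounted p*-expectation of its children.
Terminal values V(1,·): V(1,0)=0.0000, V(1,1)=5.3200
Node (0,0) S=96.0000: V=(p*·5.3200+(1−p*)·0.0000)/1.1=2.6380; Δ=(5.3200−0.0000)/(120.0000−88.3200)=0.1679; B=V−Δ·S=-13.4832
Root portfolio cost Δ·96+B reproduces V0=2.6380.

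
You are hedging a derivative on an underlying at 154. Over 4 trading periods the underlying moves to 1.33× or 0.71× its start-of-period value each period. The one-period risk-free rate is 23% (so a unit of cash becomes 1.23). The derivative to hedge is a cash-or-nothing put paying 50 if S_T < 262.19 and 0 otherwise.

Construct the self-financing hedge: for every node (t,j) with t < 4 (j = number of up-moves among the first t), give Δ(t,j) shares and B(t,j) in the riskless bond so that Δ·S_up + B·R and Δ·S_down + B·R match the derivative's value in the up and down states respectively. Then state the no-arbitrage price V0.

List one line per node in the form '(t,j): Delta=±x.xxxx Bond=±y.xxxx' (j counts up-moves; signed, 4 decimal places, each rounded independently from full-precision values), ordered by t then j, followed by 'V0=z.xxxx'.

Since d<R<u, set p* = (R−d)/(u−d) = 0.8387; price each node as the discounted p*-expectation of its children.
At expiry t=4: V(4,0)=50.0000, V(4,1)=50.0000, V(4,2)=50.0000, V(4,3)=50.0000, V(4,4)=0.0000
Node (3,0) S=55.1183: V=(p*·50.0000+(1−p*)·50.0000)/1.23=40.6504; Δ=(50.0000−50.0000)/(73.3073−39.1340)=0.0000; B=V−Δ·S=40.6504
Node (3,1) S=103.2498: V=(p*·50.0000+(1−p*)·50.0000)/1.23=40.6504; Δ=(50.0000−50.0000)/(137.3222−73.3073)=0.0000; B=V−Δ·S=40.6504
Node (3,2) S=193.4115: V=(p*·50.0000+(1−p*)·50.0000)/1.23=40.6504; Δ=(50.0000−50.0000)/(257.2373−137.3222)=0.0000; B=V−Δ·S=40.6504
Node (3,3) S=362.3061: V=(p*·0.0000+(1−p*)·50.0000)/1.23=6.5565; Δ=(0.0000−50.0000)/(481.8671−257.2373)=-0.2226; B=V−Δ·S=87.2017
Node (2,0) S=77.6314: V=(p*·40.6504+(1−p*)·40.6504)/1.23=33.0491; Δ=(40.6504−40.6504)/(103.2498−55.1183)=0.0000; B=V−Δ·S=33.0491
Node (2,1) S=145.4222: V=(p*·40.6504+(1−p*)·40.6504)/1.23=33.0491; Δ=(40.6504−40.6504)/(193.4115−103.2498)=0.0000; B=V−Δ·S=33.0491
Node (2,2) S=272.4106: V=(p*·6.5565+(1−p*)·40.6504)/1.23=9.8012; Δ=(6.5565−40.6504)/(362.3061−193.4115)=-0.2019; B=V−Δ·S=64.7914
Node (1,0) S=109.3400: V=(p*·33.0491+(1−p*)·33.0491)/1.23=26.8692; Δ=(33.0491−33.0491)/(145.4222−77.6314)=0.0000; B=V−Δ·S=26.8692
Node (1,1) S=204.8200: V=(p*·9.8012+(1−p*)·33.0491)/1.23=11.0170; Δ=(9.8012−33.0491)/(272.4106−145.4222)=-0.1831; B=V−Δ·S=48.5136
Node (0,0) S=154.0000: V=(p*·11.0170+(1−p*)·26.8692)/1.23=11.0356; Δ=(11.0170−26.8692)/(204.8200−109.3400)=-0.1660; B=V−Δ·S=36.6037
Check: Δ(0,0)·S0 + B(0,0) = 11.0356 = V0.

(0,0): Delta=-0.1660 Bond=36.6037
(1,0): Delta=0.0000 Bond=26.8692
(1,1): Delta=-0.1831 Bond=48.5136
(2,0): Delta=0.0000 Bond=33.0491
(2,1): Delta=0.0000 Bond=33.0491
(2,2): Delta=-0.2019 Bond=64.7914
(3,0): Delta=0.0000 Bond=40.6504
(3,1): Delta=0.0000 Bond=40.6504
(3,2): Delta=0.0000 Bond=40.6504
(3,3): Delta=-0.2226 Bond=87.2017
V0=11.0356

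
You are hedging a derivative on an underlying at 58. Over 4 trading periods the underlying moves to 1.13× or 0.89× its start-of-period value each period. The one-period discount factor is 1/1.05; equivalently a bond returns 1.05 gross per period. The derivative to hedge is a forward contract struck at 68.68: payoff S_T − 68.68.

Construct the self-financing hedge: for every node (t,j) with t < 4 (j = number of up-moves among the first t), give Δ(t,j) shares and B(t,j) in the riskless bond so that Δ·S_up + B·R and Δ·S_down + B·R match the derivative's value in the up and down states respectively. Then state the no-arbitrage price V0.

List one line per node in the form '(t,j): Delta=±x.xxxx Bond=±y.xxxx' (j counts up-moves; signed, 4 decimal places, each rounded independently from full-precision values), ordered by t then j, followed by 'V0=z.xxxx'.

(0,0): Delta=1.0000 Bond=-56.5032
(1,0): Delta=1.0000 Bond=-59.3284
(1,1): Delta=1.0000 Bond=-59.3284
(2,0): Delta=1.0000 Bond=-62.2948
(2,1): Delta=1.0000 Bond=-62.2948
(2,2): Delta=1.0000 Bond=-62.2948
(3,0): Delta=1.0000 Bond=-65.4095
(3,1): Delta=1.0000 Bond=-65.4095
(3,2): Delta=1.0000 Bond=-65.4095
(3,3): Delta=1.0000 Bond=-65.4095
V0=1.4968

Risk-neutral probability p* = (R−d)/(u−d) = (1.05−0.89)/(1.13−0.89) = 0.6667.
Payoff layer (t=4): V(4,0)=-32.2895, V(4,1)=-22.4763, V(4,2)=-10.0169, V(4,3)=5.8023, V(4,4)=25.8875
(3,0): S=40.8882. Δ = (V_up−V_dn)/(S_up−S_dn) = (-22.4763−-32.2895)/(46.2037−36.3905) = 1.0000. V = [p*·-22.4763 + (1−p*)·-32.2895]/1.05 = -24.5213. B = V − Δ·S = -65.4095.
(3,1): S=51.9142. Δ = (V_up−V_dn)/(S_up−S_dn) = (-10.0169−-22.4763)/(58.6631−46.2037) = 1.0000. V = [p*·-10.0169 + (1−p*)·-22.4763]/1.05 = -13.4953. B = V − Δ·S = -65.4095.
(3,2): S=65.9136. Δ = (V_up−V_dn)/(S_up−S_dn) = (5.8023−-10.0169)/(74.4823−58.6631) = 1.0000. V = [p*·5.8023 + (1−p*)·-10.0169]/1.05 = 0.5041. B = V − Δ·S = -65.4095.
(3,3): S=83.6880. Δ = (V_up−V_dn)/(S_up−S_dn) = (25.8875−5.8023)/(94.5675−74.4823) = 1.0000. V = [p*·25.8875 + (1−p*)·5.8023]/1.05 = 18.2785. B = V − Δ·S = -65.4095.
(2,0): S=45.9418. Δ = (V_up−V_dn)/(S_up−S_dn) = (-13.4953−-24.5213)/(51.9142−40.8882) = 1.0000. V = [p*·-13.4953 + (1−p*)·-24.5213]/1.05 = -16.3530. B = V − Δ·S = -62.2948.
(2,1): S=58.3306. Δ = (V_up−V_dn)/(S_up−S_dn) = (0.5041−-13.4953)/(65.9136−51.9142) = 1.0000. V = [p*·0.5041 + (1−p*)·-13.4953]/1.05 = -3.9642. B = V − Δ·S = -62.2948.
(2,2): S=74.0602. Δ = (V_up−V_dn)/(S_up−S_dn) = (18.2785−0.5041)/(83.6880−65.9136) = 1.0000. V = [p*·18.2785 + (1−p*)·0.5041]/1.05 = 11.7654. B = V − Δ·S = -62.2948.
(1,0): S=51.6200. Δ = (V_up−V_dn)/(S_up−S_dn) = (-3.9642−-16.3530)/(58.3306−45.9418) = 1.0000. V = [p*·-3.9642 + (1−p*)·-16.3530]/1.05 = -7.7084. B = V − Δ·S = -59.3284.
(1,1): S=65.5400. Δ = (V_up−V_dn)/(S_up−S_dn) = (11.7654−-3.9642)/(74.0602−58.3306) = 1.0000. V = [p*·11.7654 + (1−p*)·-3.9642]/1.05 = 6.2116. B = V − Δ·S = -59.3284.
(0,0): S=58.0000. Δ = (V_up−V_dn)/(S_up−S_dn) = (6.2116−-7.7084)/(65.5400−51.6200) = 1.0000. V = [p*·6.2116 + (1−p*)·-7.7084]/1.05 = 1.4968. B = V − Δ·S = -56.5032.
Root portfolio cost Δ·58+B reproduces V0=1.4968.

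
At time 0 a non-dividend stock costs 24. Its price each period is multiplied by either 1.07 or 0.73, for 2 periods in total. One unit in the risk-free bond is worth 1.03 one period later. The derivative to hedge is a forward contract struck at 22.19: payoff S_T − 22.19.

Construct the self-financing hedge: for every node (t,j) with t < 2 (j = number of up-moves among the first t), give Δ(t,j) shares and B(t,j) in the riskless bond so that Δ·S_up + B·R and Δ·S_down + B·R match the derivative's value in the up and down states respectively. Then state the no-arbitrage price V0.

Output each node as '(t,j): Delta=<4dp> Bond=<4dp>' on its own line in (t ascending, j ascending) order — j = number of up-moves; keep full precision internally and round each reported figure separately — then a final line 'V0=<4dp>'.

Risk-neutral probability p* = (R−d)/(u−d) = (1.03−0.73)/(1.07−0.73) = 0.8824.
Terminal payoffs: V(2,0)=-9.4004, V(2,1)=-3.4436, V(2,2)=5.2876
(1,0): S=17.5200. Δ = (V_up−V_dn)/(S_up−S_dn) = (-3.4436−-9.4004)/(18.7464−12.7896) = 1.0000. V = [p*·-3.4436 + (1−p*)·-9.4004]/1.03 = -4.0237. B = V − Δ·S = -21.5437.
(1,1): S=25.6800. Δ = (V_up−V_dn)/(S_up−S_dn) = (5.2876−-3.4436)/(27.4776−18.7464) = 1.0000. V = [p*·5.2876 + (1−p*)·-3.4436]/1.03 = 4.1363. B = V − Δ·S = -21.5437.
(0,0): S=24.0000. Δ = (V_up−V_dn)/(S_up−S_dn) = (4.1363−-4.0237)/(25.6800−17.5200) = 1.0000. V = [p*·4.1363 + (1−p*)·-4.0237]/1.03 = 3.0838. B = V − Δ·S = -20.9162.
Each (Δ,B) replicates both successor values, so the strategy is self-financing and V0 is arbitrage-free.

(0,0): Delta=1.0000 Bond=-20.9162
(1,0): Delta=1.0000 Bond=-21.5437
(1,1): Delta=1.0000 Bond=-21.5437
V0=3.0838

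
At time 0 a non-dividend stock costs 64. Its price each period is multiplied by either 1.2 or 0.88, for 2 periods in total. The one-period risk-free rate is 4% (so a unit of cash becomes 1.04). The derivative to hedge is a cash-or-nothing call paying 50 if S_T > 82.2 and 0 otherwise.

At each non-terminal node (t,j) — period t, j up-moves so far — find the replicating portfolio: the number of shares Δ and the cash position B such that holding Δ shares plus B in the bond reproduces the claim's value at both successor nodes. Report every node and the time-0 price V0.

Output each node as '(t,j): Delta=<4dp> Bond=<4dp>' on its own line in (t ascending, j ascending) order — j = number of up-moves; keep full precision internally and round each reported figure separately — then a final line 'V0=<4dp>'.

Under the risk-neutral measure, an up-move has probability p* = (R−d)/(u−d) = 0.5000 and values discount at R = 1.04.
Terminal payoffs: V(2,0)=0.0000, V(2,1)=0.0000, V(2,2)=50.0000
  t=1,j=0: stock 56.3200 → up 67.5840 (V=0.0000), down 49.5616 (V=0.0000). Price 0.0000; hedge Δ=0.0000, bond B=0.0000.
  t=1,j=1: stock 76.8000 → up 92.1600 (V=50.0000), down 67.5840 (V=0.0000). Price 24.0385; hedge Δ=2.0345, bond B=-132.2115.
  t=0,j=0: stock 64.0000 → up 76.8000 (V=24.0385), down 56.3200 (V=0.0000). Price 11.5570; hedge Δ=1.1738, bond B=-63.5632.
Root portfolio cost Δ·64+B reproduces V0=11.5570.

(0,0): Delta=1.1738 Bond=-63.5632
(1,0): Delta=0.0000 Bond=0.0000
(1,1): Delta=2.0345 Bond=-132.2115
V0=11.5570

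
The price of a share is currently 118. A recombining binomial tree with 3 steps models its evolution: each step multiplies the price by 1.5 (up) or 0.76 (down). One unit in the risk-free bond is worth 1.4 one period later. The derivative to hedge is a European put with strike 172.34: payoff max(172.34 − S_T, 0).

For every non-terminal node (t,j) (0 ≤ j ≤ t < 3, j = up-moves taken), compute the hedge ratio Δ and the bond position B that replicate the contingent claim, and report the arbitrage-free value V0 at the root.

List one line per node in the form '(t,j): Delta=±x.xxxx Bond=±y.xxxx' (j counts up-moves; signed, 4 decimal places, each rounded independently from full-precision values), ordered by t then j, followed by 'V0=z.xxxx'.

(0,0): Delta=-0.1011 Bond=13.2521
(1,0): Delta=-0.7259 Bond=74.5869
(1,1): Delta=-0.0517 Bond=9.7976
(2,0): Delta=-1.0000 Bond=123.1000
(2,1): Delta=-0.7043 Bond=101.5031
(2,2): Delta=0.0000 Bond=0.0000
V0=1.3189

The replicating-portfolio and risk-neutral prices coincide; use p* = (1.4−0.76)/(1.5−0.76) = 0.8649 for the latter.
At expiry t=3: V(3,0)=120.5408, V(3,1)=70.1048, V(3,2)=0.0000, V(3,3)=0.0000
  t=2,j=0: stock 68.1568 → up 102.2352 (V=70.1048), down 51.7992 (V=120.5408). Price 54.9432; hedge Δ=-1.0000, bond B=123.1000.
  t=2,j=1: stock 134.5200 → up 201.7800 (V=0.0000), down 102.2352 (V=70.1048). Price 6.7669; hedge Δ=-0.7043, bond B=101.5031.
  t=2,j=2: stock 265.5000 → up 398.2500 (V=0.0000), down 201.7800 (V=0.0000). Price 0.0000; hedge Δ=0.0000, bond B=0.0000.
  t=1,j=0: stock 89.6800 → up 134.5200 (V=6.7669), down 68.1568 (V=54.9432). Price 9.4837; hedge Δ=-0.7259, bond B=74.5869.
  t=1,j=1: stock 177.0000 → up 265.5000 (V=0.0000), down 134.5200 (V=6.7669). Price 0.6532; hedge Δ=-0.0517, bond B=9.7976.
  t=0,j=0: stock 118.0000 → up 177.0000 (V=0.6532), down 89.6800 (V=9.4837). Price 1.3189; hedge Δ=-0.1011, bond B=13.2521.
The time-0 hedge costs 1.3189, which is the no-arbitrage price.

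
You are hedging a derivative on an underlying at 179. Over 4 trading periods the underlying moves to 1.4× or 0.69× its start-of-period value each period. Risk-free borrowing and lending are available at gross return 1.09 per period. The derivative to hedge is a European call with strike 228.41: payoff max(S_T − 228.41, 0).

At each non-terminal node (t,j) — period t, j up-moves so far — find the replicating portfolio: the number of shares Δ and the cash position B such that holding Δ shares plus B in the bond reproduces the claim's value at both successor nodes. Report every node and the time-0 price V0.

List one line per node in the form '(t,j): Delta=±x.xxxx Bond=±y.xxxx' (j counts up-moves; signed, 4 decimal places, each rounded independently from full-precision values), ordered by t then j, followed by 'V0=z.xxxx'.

No-arbitrage ⇒ martingale measure with p* = (R−d)/(u−d) = 0.5634.
Payoff layer (t=4): V(4,0)=0.0000, V(4,1)=0.0000, V(4,2)=0.0000, V(4,3)=110.5014, V(4,4)=459.2364
  t=3,j=0: stock 58.8031 → up 82.3244 (V=0.0000), down 40.5741 (V=0.0000). Price 0.0000; hedge Δ=0.0000, bond B=0.0000.
  t=3,j=1: stock 119.3107 → up 167.0349 (V=0.0000), down 82.3244 (V=0.0000). Price 0.0000; hedge Δ=0.0000, bond B=0.0000.
  t=3,j=2: stock 242.0796 → up 338.9114 (V=110.5014), down 167.0349 (V=0.0000). Price 57.1141; hedge Δ=0.6429, bond B=-98.5218.
  t=3,j=3: stock 491.1760 → up 687.6464 (V=459.2364), down 338.9114 (V=110.5014). Price 281.6255; hedge Δ=1.0000, bond B=-209.5505.
  t=2,j=0: stock 85.2219 → up 119.3107 (V=0.0000), down 58.8031 (V=0.0000). Price 0.0000; hedge Δ=0.0000, bond B=0.0000.
  t=2,j=1: stock 172.9140 → up 242.0796 (V=57.1141), down 119.3107 (V=0.0000). Price 29.5201; hedge Δ=0.4652, bond B=-50.9222.
  t=2,j=2: stock 350.8400 → up 491.1760 (V=281.6255), down 242.0796 (V=57.1141). Price 168.4398; hedge Δ=0.9013, bond B=-147.7735.
  t=1,j=0: stock 123.5100 → up 172.9140 (V=29.5201), down 85.2219 (V=0.0000). Price 15.2579; hedge Δ=0.3366, bond B=-26.3198.
  t=1,j=1: stock 250.6000 → up 350.8400 (V=168.4398), down 172.9140 (V=29.5201). Price 98.8851; hedge Δ=0.7808, bond B=-96.7765.
  t=0,j=0: stock 179.0000 → up 250.6000 (V=98.8851), down 123.5100 (V=15.2579). Price 57.2218; hedge Δ=0.6580, bond B=-60.5630.
Check: Δ(0,0)·S0 + B(0,0) = 57.2218 = V0.

(0,0): Delta=0.6580 Bond=-60.5630
(1,0): Delta=0.3366 Bond=-26.3198
(1,1): Delta=0.7808 Bond=-96.7765
(2,0): Delta=0.0000 Bond=0.0000
(2,1): Delta=0.4652 Bond=-50.9222
(2,2): Delta=0.9013 Bond=-147.7735
(3,0): Delta=0.0000 Bond=0.0000
(3,1): Delta=0.0000 Bond=0.0000
(3,2): Delta=0.6429 Bond=-98.5218
(3,3): Delta=1.0000 Bond=-209.5505
V0=57.2218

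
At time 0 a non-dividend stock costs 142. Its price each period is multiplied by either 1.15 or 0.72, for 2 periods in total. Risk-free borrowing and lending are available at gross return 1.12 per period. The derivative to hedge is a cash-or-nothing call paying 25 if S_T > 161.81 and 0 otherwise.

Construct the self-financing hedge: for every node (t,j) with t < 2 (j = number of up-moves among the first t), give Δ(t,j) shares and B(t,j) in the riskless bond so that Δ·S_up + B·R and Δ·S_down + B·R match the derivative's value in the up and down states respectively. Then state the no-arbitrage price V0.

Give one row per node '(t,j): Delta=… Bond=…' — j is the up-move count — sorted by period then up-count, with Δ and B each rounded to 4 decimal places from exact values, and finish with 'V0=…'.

(0,0): Delta=0.3401 Bond=-31.0427
(1,0): Delta=0.0000 Bond=0.0000
(1,1): Delta=0.3560 Bond=-37.3754
V0=17.2459

No-arbitrage ⇒ martingale measure with p* = (R−d)/(u−d) = 0.9302.
Terminal payoffs: V(2,0)=0.0000, V(2,1)=0.0000, V(2,2)=25.0000
(1,0): S=102.2400. Δ = (V_up−V_dn)/(S_up−S_dn) = (0.0000−0.0000)/(117.5760−73.6128) = 0.0000. V = [p*·0.0000 + (1−p*)·0.0000]/1.12 = 0.0000. B = V − Δ·S = 0.0000.
(1,1): S=163.3000. Δ = (V_up−V_dn)/(S_up−S_dn) = (25.0000−0.0000)/(187.7950−117.5760) = 0.3560. V = [p*·25.0000 + (1−p*)·0.0000]/1.12 = 20.7641. B = V − Δ·S = -37.3754.
(0,0): S=142.0000. Δ = (V_up−V_dn)/(S_up−S_dn) = (20.7641−0.0000)/(163.3000−102.2400) = 0.3401. V = [p*·20.7641 + (1−p*)·0.0000]/1.12 = 17.2459. B = V − Δ·S = -31.0427.
Each (Δ,B) replicates both successor values, so the strategy is self-financing and V0 is arbitrage-free.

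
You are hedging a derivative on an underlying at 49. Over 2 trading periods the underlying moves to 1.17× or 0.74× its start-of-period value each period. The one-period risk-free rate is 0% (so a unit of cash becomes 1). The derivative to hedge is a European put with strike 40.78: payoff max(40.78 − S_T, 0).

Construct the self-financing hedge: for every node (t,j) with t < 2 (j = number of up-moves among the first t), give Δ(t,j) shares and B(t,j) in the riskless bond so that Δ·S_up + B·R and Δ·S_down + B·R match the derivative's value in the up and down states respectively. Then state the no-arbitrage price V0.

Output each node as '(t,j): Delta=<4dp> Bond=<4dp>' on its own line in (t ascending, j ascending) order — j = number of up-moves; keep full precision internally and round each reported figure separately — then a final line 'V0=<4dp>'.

(0,0): Delta=-0.2617 Bond=15.0037
(1,0): Delta=-0.8945 Bond=37.9504
(1,1): Delta=0.0000 Bond=0.0000
V0=2.1800

Under the risk-neutral measure, an up-move has probability p* = (R−d)/(u−d) = 0.6047 and values discount at R = 1.
Payoff layer (t=2): V(2,0)=13.9476, V(2,1)=0.0000, V(2,2)=0.0000
Node (1,0) S=36.2600: V=(p*·0.0000+(1−p*)·13.9476)/1=5.5142; Δ=(0.0000−13.9476)/(42.4242−26.8324)=-0.8945; B=V−Δ·S=37.9504
Node (1,1) S=57.3300: V=(p*·0.0000+(1−p*)·0.0000)/1=0.0000; Δ=(0.0000−0.0000)/(67.0761−42.4242)=0.0000; B=V−Δ·S=0.0000
Node (0,0) S=49.0000: V=(p*·0.0000+(1−p*)·5.5142)/1=2.1800; Δ=(0.0000−5.5142)/(57.3300−36.2600)=-0.2617; B=V−Δ·S=15.0037
The time-0 hedge costs 2.1800, which is the no-arbitrage price.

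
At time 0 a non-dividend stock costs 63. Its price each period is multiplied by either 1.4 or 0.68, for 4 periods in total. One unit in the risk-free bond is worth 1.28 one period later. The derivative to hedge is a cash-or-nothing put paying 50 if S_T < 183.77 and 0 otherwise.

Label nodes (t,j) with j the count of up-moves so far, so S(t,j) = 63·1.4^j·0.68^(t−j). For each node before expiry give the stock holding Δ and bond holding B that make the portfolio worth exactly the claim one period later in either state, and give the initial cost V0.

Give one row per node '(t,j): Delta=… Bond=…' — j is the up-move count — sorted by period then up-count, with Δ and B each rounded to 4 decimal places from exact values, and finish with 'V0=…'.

The replicating-portfolio and risk-neutral prices coincide; use p* = (1.28−0.68)/(1.4−0.68) = 0.8333 for the latter.
Payoff layer (t=4): V(4,0)=50.0000, V(4,1)=50.0000, V(4,2)=50.0000, V(4,3)=50.0000, V(4,4)=0.0000
  t=3,j=0: stock 19.8092 → up 27.7329 (V=50.0000), down 13.4703 (V=50.0000). Price 39.0625; hedge Δ=0.0000, bond B=39.0625.
  t=3,j=1: stock 40.7837 → up 57.0972 (V=50.0000), down 27.7329 (V=50.0000). Price 39.0625; hedge Δ=0.0000, bond B=39.0625.
  t=3,j=2: stock 83.9664 → up 117.5530 (V=50.0000), down 57.0972 (V=50.0000). Price 39.0625; hedge Δ=0.0000, bond B=39.0625.
  t=3,j=3: stock 172.8720 → up 242.0208 (V=0.0000), down 117.5530 (V=50.0000). Price 6.5104; hedge Δ=-0.4017, bond B=75.9549.
  t=2,j=0: stock 29.1312 → up 40.7837 (V=39.0625), down 19.8092 (V=39.0625). Price 30.5176; hedge Δ=0.0000, bond B=30.5176.
  t=2,j=1: stock 59.9760 → up 83.9664 (V=39.0625), down 40.7837 (V=39.0625). Price 30.5176; hedge Δ=0.0000, bond B=30.5176.
  t=2,j=2: stock 123.4800 → up 172.8720 (V=6.5104), down 83.9664 (V=39.0625). Price 9.3248; hedge Δ=-0.3661, bond B=54.5360.
  t=1,j=0: stock 42.8400 → up 59.9760 (V=30.5176), down 29.1312 (V=30.5176). Price 23.8419; hedge Δ=0.0000, bond B=23.8419.
  t=1,j=1: stock 88.2000 → up 123.4800 (V=9.3248), down 59.9760 (V=30.5176). Price 10.0445; hedge Δ=-0.3337, bond B=39.4789.
  t=0,j=0: stock 63.0000 → up 88.2000 (V=10.0445), down 42.8400 (V=23.8419). Price 9.6438; hedge Δ=-0.3042, bond B=28.8068.
Self-financing check: at every node Δ·S+B equals the discounted successor values.

(0,0): Delta=-0.3042 Bond=28.8068
(1,0): Delta=0.0000 Bond=23.8419
(1,1): Delta=-0.3337 Bond=39.4789
(2,0): Delta=0.0000 Bond=30.5176
(2,1): Delta=0.0000 Bond=30.5176
(2,2): Delta=-0.3661 Bond=54.5360
(3,0): Delta=0.0000 Bond=39.0625
(3,1): Delta=0.0000 Bond=39.0625
(3,2): Delta=0.0000 Bond=39.0625
(3,3): Delta=-0.4017 Bond=75.9549
V0=9.6438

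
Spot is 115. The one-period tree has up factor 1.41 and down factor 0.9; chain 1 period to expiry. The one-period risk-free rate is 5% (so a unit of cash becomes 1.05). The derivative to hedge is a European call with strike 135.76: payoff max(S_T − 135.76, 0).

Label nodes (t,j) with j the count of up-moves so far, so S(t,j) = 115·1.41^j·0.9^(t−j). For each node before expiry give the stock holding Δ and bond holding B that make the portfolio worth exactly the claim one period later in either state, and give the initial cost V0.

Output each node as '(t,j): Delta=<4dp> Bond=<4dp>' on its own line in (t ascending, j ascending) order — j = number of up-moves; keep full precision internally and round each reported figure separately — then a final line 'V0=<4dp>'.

(0,0): Delta=0.4500 Bond=-44.3529
V0=7.3922

Since d<R<u, set p* = (R−d)/(u−d) = 0.2941; price each node as the discounted p*-expectation of its children.
Terminal values V(1,·): V(1,0)=0.0000, V(1,1)=26.3900
Node (0,0) S=115.0000: V=(p*·26.3900+(1−p*)·0.0000)/1.05=7.3922; Δ=(26.3900−0.0000)/(162.1500−103.5000)=0.4500; B=V−Δ·S=-44.3529
Root portfolio cost Δ·115+B reproduces V0=7.3922.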